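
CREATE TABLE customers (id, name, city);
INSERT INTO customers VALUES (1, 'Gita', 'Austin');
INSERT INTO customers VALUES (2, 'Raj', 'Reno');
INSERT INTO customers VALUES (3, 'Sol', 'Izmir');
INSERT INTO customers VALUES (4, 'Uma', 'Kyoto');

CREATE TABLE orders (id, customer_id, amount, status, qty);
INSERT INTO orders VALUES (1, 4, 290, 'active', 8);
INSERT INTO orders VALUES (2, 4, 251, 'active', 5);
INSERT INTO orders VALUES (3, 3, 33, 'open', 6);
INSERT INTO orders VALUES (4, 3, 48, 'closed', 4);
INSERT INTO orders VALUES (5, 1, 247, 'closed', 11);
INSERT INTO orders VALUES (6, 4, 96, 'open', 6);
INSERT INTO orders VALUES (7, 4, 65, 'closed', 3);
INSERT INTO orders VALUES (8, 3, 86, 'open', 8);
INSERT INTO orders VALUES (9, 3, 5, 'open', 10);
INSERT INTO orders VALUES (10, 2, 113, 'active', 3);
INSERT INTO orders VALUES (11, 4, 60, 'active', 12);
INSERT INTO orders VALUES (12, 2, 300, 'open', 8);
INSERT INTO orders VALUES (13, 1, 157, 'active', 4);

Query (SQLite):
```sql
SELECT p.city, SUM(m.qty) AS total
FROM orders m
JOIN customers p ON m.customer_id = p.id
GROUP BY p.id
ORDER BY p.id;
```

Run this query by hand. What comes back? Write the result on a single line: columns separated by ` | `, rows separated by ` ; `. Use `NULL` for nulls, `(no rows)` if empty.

Austin | 15 ; Reno | 11 ; Izmir | 28 ; Kyoto | 34

Join each orders row to its customers via customer_id.
Group joined rows by customers.id; compute SUM(m.qty) per group.
  1: ids {5, 13} → SUM(m.qty)=15
  2: ids {10, 12} → SUM(m.qty)=11
  3: ids {3, 4, 8, 9} → SUM(m.qty)=28
  4: ids {1, 2, 6, 7, 11} → SUM(m.qty)=34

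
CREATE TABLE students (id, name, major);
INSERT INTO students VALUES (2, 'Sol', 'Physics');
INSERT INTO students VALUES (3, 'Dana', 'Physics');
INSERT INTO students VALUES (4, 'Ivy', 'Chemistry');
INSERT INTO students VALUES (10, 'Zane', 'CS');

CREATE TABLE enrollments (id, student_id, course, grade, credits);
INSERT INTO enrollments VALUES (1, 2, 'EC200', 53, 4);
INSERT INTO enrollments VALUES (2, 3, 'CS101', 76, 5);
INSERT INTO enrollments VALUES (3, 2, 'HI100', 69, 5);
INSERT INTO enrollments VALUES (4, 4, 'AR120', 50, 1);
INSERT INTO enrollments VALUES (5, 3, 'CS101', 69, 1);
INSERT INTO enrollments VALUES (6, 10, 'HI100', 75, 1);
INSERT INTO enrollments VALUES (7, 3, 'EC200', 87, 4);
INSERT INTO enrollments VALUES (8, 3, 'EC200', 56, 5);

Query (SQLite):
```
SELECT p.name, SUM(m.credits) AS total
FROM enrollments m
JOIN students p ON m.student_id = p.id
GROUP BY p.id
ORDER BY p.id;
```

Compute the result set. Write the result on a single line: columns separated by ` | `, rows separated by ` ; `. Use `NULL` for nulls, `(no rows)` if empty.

Join each enrollments row to its students via student_id.
Group joined rows by students.id; compute SUM(m.credits) per group.
  2: ids {1, 3} → SUM(m.credits)=9
  3: ids {2, 5, 7, 8} → SUM(m.credits)=15
  4: ids {4} → SUM(m.credits)=1
  10: ids {6} → SUM(m.credits)=1

Sol | 9 ; Dana | 15 ; Ivy | 1 ; Zane | 1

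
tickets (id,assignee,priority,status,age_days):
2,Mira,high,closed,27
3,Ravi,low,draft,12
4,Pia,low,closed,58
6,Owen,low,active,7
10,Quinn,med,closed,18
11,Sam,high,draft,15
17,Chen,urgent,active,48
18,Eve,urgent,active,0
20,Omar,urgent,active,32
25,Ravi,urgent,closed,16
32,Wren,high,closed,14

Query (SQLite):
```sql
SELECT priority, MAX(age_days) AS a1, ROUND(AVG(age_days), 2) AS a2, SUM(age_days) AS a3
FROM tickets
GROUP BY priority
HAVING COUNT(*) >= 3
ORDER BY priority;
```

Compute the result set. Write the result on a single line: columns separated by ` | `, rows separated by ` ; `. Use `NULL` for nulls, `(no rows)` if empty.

high | 27 | 18.67 | 56 ; low | 58 | 25.67 | 77 ; urgent | 48 | 24 | 96

Group tickets by priority.
Per group compute: MAX(age_days), ROUND(AVG(age_days), 2), SUM(age_days).
HAVING: drop groups with fewer than 3 rows.
  high: ids {2, 11, 32} → MAX(age_days)=27, ROUND(AVG(age_days), 2)=18.67, SUM(age_days)=56
  low: ids {3, 4, 6} → MAX(age_days)=58, ROUND(AVG(age_days), 2)=25.67, SUM(age_days)=77
  med: ids {10} → MAX(age_days)=18, ROUND(AVG(age_days), 2)=18, SUM(age_days)=18
  urgent: ids {17, 18, 20, 25} → MAX(age_days)=48, ROUND(AVG(age_days), 2)=24, SUM(age_days)=96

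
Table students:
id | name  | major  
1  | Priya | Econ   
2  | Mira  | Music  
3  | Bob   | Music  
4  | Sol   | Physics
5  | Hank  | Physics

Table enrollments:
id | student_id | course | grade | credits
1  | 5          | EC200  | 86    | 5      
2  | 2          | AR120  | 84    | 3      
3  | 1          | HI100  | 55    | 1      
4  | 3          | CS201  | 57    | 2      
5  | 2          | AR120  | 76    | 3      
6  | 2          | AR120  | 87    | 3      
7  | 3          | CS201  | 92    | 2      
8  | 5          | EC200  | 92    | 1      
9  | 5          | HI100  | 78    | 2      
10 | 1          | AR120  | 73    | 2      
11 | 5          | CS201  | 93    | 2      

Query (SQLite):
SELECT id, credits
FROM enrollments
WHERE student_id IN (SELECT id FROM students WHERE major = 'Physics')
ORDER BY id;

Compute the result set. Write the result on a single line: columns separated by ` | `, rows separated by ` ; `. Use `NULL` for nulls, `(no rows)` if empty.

1 | 5 ; 8 | 1 ; 9 | 2 ; 11 | 2

Inner query: students.id where major = 'Physics'.
Outer: keep enrollments rows whose student_id is in that set.
Inner query → {4, 5}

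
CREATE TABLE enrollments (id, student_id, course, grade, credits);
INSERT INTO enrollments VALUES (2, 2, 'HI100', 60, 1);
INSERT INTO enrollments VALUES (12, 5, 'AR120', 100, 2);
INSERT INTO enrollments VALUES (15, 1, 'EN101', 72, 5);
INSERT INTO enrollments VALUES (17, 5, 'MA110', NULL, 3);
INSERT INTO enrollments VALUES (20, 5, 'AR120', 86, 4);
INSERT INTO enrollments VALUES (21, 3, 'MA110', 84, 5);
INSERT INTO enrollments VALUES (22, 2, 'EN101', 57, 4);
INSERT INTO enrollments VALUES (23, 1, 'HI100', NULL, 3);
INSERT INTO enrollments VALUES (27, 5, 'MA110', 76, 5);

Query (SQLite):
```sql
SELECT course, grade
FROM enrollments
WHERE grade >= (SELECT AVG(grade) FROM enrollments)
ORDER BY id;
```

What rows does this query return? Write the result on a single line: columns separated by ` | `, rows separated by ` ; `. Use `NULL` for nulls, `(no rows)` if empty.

AR120 | 100 ; AR120 | 86 ; MA110 | 84

Scalar subquery: AVG(grade) over all enrollments rows = 76.428571 (≈; comparison uses full precision).
Keep rows where grade >= that value.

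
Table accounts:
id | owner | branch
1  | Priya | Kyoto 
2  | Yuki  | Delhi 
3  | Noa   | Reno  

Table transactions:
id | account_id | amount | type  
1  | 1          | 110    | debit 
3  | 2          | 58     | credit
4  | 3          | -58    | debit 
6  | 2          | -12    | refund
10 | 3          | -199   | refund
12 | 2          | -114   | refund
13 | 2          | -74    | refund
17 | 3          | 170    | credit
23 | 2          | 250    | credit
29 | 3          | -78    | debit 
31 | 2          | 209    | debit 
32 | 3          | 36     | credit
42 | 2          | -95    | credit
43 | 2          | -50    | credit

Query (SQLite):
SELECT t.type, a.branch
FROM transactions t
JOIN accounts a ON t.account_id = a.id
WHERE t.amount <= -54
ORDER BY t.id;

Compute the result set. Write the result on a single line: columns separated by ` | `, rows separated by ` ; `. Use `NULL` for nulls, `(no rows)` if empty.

debit | Reno ; refund | Reno ; refund | Delhi ; refund | Delhi ; debit | Reno ; credit | Delhi

Each transactions row matches the accounts row where account_id = accounts.id.
Then keep rows with t.amount <= -54.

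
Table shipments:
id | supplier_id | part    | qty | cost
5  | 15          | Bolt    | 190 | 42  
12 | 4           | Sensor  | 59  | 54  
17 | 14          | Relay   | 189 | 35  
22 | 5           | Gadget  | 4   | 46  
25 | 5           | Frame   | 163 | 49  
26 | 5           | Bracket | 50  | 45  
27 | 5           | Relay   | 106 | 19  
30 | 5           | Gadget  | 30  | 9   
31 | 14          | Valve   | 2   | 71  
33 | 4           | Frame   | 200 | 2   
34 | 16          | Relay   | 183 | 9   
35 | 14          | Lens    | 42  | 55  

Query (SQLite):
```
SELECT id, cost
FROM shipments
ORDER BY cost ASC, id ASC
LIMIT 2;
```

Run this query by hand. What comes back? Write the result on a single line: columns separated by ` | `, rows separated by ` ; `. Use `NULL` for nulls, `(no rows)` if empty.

33 | 2 ; 30 | 9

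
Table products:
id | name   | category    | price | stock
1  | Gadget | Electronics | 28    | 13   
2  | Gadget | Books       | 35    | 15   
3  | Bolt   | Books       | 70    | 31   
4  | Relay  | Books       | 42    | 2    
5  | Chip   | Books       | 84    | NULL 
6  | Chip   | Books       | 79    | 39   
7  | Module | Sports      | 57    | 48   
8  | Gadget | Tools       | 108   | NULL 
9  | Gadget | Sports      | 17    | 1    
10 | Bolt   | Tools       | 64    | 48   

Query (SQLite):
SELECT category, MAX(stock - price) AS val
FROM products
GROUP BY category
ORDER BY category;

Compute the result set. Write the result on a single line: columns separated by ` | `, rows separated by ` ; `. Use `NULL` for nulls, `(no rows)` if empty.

For each row compute stock - price.
Group by category; take MAX of the expression per group.
  Books: ids {2, 3, 4, 5, 6} → MAX(stock - price)=-20
  Electronics: ids {1} → MAX(stock - price)=-15
  Sports: ids {7, 9} → MAX(stock - price)=-9
  Tools: ids {8, 10} → MAX(stock - price)=-16

Books | -20 ; Electronics | -15 ; Sports | -9 ; Tools | -16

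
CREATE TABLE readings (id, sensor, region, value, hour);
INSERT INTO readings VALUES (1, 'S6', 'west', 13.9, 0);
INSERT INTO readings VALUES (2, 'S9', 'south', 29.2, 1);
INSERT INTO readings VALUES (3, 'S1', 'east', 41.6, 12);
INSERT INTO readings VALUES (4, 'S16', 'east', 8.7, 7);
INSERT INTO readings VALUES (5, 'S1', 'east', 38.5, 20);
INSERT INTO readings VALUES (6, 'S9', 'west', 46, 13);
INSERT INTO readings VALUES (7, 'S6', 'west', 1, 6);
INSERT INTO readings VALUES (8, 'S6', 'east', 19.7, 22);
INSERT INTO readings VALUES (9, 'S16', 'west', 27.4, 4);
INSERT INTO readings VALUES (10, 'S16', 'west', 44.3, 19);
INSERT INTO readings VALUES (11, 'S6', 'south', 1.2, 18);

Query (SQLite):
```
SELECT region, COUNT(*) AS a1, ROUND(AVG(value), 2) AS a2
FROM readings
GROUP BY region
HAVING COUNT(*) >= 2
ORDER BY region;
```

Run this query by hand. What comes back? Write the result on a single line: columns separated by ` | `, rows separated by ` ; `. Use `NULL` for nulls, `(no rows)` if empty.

Group readings by region.
Per group compute: COUNT(*), ROUND(AVG(value), 2).
HAVING: drop groups with fewer than 2 rows.
  east: ids {3, 4, 5, 8} → COUNT(*)=4, ROUND(AVG(value), 2)=27.13
  south: ids {2, 11} → COUNT(*)=2, ROUND(AVG(value), 2)=15.2
  west: ids {1, 6, 7, 9, 10} → COUNT(*)=5, ROUND(AVG(value), 2)=26.52

east | 4 | 27.13 ; south | 2 | 15.2 ; west | 5 | 26.52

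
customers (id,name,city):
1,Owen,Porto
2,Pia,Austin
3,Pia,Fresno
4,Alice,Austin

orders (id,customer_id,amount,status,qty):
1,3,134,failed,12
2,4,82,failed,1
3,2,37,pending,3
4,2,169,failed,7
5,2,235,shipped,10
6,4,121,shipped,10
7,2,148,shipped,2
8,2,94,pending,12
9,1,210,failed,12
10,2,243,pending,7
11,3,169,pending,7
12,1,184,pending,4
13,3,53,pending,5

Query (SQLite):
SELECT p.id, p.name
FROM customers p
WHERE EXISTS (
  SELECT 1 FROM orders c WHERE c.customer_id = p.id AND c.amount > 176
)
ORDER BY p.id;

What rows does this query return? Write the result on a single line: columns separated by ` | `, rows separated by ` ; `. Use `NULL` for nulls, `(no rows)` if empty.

For each customers row, check whether any orders with matching customer_id has amount > 176.
Keep rows where that is true.

1 | Owen ; 2 | Pia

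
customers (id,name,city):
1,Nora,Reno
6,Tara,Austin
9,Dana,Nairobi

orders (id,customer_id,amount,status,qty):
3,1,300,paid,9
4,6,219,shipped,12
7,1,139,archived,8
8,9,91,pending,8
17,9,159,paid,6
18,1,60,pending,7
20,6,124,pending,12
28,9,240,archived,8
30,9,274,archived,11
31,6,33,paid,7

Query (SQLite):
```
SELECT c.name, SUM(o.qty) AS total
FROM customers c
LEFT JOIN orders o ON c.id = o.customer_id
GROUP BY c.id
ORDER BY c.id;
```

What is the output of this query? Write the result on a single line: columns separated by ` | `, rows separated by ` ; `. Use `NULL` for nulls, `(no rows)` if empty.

Nora | 24 ; Tara | 31 ; Dana | 33

LEFT JOIN keeps every customers row; unmatched ones get NULL for orders columns.
Group by customers.id and compute SUM(o.qty). SUM over an all-NULL group is NULL.
  1: ids {3, 7, 18} → SUM(o.qty)=24
  6: ids {4, 20, 31} → SUM(o.qty)=31
  9: ids {8, 17, 28, 30} → SUM(o.qty)=33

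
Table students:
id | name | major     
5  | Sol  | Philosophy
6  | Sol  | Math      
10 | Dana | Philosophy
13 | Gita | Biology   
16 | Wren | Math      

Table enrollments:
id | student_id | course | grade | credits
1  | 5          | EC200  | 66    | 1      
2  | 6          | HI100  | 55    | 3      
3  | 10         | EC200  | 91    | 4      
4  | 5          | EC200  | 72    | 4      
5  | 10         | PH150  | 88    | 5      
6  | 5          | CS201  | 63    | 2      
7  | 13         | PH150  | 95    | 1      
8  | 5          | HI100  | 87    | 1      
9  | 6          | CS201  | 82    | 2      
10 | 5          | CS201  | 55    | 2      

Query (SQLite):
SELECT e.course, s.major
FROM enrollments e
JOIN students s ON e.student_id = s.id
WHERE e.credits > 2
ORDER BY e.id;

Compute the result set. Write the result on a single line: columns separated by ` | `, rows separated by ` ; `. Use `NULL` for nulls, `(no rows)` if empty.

Each enrollments row matches the students row where student_id = students.id.
Then keep rows with e.credits > 2.

HI100 | Math ; EC200 | Philosophy ; EC200 | Philosophy ; PH150 | Philosophy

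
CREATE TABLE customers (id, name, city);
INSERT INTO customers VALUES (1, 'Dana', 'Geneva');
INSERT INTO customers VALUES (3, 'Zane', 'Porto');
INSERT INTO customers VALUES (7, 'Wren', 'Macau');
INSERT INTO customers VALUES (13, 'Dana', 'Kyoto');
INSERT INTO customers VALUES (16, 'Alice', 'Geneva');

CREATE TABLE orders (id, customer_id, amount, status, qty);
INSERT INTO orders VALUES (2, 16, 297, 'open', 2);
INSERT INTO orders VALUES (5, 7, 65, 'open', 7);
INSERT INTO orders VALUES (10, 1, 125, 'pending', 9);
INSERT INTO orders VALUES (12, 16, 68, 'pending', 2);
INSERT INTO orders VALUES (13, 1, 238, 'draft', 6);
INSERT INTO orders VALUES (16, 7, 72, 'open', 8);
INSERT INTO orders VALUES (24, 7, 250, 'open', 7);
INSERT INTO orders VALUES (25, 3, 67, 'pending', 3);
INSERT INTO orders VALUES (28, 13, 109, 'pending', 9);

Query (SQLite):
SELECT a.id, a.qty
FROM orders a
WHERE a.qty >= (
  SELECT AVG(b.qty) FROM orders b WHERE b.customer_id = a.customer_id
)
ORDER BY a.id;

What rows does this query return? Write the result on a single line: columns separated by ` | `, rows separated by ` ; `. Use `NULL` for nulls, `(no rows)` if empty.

2 | 2 ; 10 | 9 ; 12 | 2 ; 16 | 8 ; 25 | 3 ; 28 | 9

For each orders row a, compute AVG(qty) over rows sharing a.customer_id.
Keep row a if a.qty >= that per-group AVG.
  customer_id=1: AVG(qty) = 7.5
  customer_id=3: AVG(qty) = 3.0
  customer_id=7: AVG(qty) = 7.333333
  customer_id=13: AVG(qty) = 9.0
  customer_id=16: AVG(qty) = 2.0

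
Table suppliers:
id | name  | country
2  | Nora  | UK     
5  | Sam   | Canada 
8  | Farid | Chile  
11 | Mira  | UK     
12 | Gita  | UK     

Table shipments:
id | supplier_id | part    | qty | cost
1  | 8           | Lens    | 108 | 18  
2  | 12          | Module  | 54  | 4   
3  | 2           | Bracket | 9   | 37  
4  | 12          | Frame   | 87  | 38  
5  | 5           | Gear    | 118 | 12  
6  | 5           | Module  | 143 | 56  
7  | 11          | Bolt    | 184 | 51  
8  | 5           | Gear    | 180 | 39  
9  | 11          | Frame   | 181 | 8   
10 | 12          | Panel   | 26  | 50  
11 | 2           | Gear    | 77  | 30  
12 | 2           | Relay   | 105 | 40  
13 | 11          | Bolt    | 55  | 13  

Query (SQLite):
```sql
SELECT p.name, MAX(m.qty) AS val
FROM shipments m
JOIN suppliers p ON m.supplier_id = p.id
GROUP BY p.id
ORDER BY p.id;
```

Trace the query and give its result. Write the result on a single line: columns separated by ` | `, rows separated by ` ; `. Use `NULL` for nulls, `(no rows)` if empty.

Nora | 105 ; Sam | 180 ; Farid | 108 ; Mira | 184 ; Gita | 87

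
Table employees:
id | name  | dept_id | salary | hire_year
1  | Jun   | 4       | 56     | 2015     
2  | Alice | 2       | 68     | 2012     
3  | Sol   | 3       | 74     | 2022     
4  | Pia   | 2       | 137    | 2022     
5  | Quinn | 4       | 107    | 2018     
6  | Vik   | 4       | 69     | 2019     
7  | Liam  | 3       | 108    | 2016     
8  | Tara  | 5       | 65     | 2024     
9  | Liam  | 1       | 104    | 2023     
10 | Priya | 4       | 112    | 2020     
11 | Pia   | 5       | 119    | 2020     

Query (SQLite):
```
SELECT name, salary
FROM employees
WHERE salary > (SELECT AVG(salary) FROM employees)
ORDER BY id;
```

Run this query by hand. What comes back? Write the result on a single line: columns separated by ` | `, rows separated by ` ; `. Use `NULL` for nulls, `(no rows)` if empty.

Pia | 137 ; Quinn | 107 ; Liam | 108 ; Liam | 104 ; Priya | 112 ; Pia | 119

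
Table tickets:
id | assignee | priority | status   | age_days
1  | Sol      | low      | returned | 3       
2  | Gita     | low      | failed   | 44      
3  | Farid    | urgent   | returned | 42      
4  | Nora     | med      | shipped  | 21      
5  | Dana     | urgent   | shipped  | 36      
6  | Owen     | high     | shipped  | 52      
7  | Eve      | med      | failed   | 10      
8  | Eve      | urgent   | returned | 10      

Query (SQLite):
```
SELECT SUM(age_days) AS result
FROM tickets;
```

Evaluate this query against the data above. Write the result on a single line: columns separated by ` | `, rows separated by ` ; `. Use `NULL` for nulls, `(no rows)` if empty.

All age_days values: [3, 44, 42, 21, 36, 52, 10, 10].
SUM of non-NULL values = 218.

218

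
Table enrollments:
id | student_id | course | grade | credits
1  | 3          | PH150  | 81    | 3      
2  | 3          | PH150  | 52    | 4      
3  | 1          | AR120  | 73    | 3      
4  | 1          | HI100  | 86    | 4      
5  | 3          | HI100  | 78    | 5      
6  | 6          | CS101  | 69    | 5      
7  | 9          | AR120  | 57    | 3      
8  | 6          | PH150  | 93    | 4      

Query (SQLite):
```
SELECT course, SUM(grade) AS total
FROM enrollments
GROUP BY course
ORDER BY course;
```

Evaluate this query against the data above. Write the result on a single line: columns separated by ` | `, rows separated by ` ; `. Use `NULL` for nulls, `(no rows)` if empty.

AR120 | 130 ; CS101 | 69 ; HI100 | 164 ; PH150 | 226

Partition enrollments by course; compute SUM(grade) within each group.
  AR120: ids {3, 7} → SUM(grade)=130
  CS101: ids {6} → SUM(grade)=69
  HI100: ids {4, 5} → SUM(grade)=164
  PH150: ids {1, 2, 8} → SUM(grade)=226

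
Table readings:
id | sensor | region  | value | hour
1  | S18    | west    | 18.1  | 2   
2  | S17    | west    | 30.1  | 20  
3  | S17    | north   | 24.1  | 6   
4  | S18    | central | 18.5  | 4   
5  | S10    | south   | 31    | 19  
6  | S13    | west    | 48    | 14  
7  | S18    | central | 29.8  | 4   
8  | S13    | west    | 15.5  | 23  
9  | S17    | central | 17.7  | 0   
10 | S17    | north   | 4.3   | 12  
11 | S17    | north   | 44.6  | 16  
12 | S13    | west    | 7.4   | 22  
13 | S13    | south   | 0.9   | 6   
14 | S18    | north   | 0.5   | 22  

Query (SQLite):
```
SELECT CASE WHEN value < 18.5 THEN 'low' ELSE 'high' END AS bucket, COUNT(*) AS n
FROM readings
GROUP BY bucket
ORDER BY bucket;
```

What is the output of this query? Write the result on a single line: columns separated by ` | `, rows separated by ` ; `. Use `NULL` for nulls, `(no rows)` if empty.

Bucket rows by value < 18.5 → 'low' else 'high'; count each bucket.

high | 7 ; low | 7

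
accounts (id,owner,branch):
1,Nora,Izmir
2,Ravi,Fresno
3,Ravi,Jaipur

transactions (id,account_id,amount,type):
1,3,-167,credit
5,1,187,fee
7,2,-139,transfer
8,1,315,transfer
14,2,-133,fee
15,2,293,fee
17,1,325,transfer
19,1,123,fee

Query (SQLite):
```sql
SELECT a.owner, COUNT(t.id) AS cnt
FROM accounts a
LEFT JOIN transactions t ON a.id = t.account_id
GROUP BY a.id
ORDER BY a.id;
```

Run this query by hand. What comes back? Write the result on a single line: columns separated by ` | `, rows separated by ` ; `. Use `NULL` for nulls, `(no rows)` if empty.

Nora | 4 ; Ravi | 3 ; Ravi | 1

LEFT JOIN keeps every accounts row; unmatched ones get NULL for transactions columns.
Group by accounts.id and compute COUNT(t.id). COUNT(col) of an all-NULL group is 0.
  1: ids {5, 8, 17, 19} → COUNT(t.id)=4
  2: ids {7, 14, 15} → COUNT(t.id)=3
  3: ids {1} → COUNT(t.id)=1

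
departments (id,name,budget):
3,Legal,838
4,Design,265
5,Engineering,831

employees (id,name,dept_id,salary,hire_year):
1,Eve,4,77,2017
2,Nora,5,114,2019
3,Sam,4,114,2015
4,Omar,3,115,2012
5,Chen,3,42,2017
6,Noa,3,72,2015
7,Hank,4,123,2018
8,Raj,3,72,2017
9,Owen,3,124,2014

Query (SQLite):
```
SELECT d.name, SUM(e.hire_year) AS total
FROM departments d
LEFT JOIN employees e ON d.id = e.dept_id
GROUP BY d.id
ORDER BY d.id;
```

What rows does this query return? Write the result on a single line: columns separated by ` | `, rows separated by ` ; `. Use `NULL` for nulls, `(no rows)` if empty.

Legal | 10075 ; Design | 6050 ; Engineering | 2019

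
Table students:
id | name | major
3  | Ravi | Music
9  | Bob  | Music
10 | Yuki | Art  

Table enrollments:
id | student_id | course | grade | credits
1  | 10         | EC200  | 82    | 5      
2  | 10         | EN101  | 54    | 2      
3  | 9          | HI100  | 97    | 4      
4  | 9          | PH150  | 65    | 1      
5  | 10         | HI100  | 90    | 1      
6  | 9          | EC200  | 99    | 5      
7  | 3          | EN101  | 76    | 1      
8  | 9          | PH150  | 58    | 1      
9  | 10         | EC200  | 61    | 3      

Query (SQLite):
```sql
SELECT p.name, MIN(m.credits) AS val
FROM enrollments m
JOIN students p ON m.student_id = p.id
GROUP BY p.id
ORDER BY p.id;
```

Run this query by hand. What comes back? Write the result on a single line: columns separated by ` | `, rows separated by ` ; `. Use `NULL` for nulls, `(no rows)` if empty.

Ravi | 1 ; Bob | 1 ; Yuki | 1

Join each enrollments row to its students via student_id.
Group joined rows by students.id; compute MIN(m.credits) per group.
  3: ids {7} → MIN(m.credits)=1
  9: ids {3, 4, 6, 8} → MIN(m.credits)=1
  10: ids {1, 2, 5, 9} → MIN(m.credits)=1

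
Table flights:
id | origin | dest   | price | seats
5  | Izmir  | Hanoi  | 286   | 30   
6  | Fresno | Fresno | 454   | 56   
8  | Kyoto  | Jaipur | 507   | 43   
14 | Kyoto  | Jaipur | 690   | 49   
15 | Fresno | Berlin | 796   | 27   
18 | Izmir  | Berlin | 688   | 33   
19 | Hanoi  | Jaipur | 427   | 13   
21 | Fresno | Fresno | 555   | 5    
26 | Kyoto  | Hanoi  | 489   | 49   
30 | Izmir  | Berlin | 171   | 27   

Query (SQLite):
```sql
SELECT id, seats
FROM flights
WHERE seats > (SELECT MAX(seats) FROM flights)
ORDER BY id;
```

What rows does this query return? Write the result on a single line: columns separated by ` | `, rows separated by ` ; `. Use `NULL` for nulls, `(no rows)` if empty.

(no rows)

Scalar subquery: MAX(seats) over all flights rows = 56.
Keep rows where seats > that value.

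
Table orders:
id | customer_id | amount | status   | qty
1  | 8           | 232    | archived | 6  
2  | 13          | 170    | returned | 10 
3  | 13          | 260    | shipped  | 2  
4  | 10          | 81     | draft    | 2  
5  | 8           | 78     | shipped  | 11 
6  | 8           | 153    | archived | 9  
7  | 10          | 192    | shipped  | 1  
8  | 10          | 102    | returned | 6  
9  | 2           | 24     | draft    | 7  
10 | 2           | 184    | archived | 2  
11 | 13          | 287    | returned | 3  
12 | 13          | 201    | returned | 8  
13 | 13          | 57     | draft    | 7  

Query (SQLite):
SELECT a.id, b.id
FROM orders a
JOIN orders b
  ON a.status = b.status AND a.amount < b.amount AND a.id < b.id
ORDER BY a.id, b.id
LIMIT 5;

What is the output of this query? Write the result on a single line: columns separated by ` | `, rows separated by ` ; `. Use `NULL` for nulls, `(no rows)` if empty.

2 | 11 ; 2 | 12 ; 5 | 7 ; 6 | 10 ; 8 | 11

Pairs (a,b) with same status, a.amount < b.amount, a.id < b.id.
status groups: archived:{1,6,10} draft:{4,9,13} returned:{2,8,11,12} shipped:{3,5,7}
Ordered by (a.id, b.id); first 5.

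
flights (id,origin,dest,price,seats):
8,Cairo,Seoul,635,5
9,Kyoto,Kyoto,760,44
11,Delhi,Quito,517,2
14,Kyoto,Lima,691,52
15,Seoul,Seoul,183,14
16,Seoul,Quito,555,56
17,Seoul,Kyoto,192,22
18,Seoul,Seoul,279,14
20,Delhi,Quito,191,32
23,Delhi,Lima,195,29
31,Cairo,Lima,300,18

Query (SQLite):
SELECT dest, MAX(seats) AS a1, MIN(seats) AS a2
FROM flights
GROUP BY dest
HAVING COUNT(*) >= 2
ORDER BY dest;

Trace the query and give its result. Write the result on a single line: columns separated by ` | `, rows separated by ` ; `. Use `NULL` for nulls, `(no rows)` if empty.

Kyoto | 44 | 22 ; Lima | 52 | 18 ; Quito | 56 | 2 ; Seoul | 14 | 5

Group flights by dest.
Per group compute: MAX(seats), MIN(seats).
HAVING: drop groups with fewer than 2 rows.
  Kyoto: ids {9, 17} → MAX(seats)=44, MIN(seats)=22
  Lima: ids {14, 23, 31} → MAX(seats)=52, MIN(seats)=18
  Quito: ids {11, 16, 20} → MAX(seats)=56, MIN(seats)=2
  Seoul: ids {8, 15, 18} → MAX(seats)=14, MIN(seats)=5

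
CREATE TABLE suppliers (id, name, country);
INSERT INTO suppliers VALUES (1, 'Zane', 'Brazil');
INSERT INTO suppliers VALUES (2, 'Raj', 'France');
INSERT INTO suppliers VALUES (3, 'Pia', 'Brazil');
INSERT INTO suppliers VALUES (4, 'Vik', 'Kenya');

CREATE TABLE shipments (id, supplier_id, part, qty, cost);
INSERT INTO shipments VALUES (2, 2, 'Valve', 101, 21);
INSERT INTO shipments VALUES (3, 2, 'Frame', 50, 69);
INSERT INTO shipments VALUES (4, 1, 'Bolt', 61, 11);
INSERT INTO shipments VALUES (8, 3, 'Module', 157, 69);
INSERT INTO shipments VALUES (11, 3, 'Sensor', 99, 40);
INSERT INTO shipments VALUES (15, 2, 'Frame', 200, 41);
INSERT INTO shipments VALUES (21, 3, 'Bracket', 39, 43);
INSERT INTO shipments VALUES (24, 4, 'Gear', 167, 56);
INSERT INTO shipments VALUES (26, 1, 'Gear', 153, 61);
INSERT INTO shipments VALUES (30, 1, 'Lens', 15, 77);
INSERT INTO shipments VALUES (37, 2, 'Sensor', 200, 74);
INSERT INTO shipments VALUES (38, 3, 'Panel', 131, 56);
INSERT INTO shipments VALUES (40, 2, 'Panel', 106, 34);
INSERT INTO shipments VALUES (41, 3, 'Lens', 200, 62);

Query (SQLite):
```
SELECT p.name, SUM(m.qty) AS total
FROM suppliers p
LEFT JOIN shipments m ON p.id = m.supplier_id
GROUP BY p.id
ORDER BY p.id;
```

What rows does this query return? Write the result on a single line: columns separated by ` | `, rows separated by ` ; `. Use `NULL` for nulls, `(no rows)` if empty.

LEFT JOIN keeps every suppliers row; unmatched ones get NULL for shipments columns.
Group by suppliers.id and compute SUM(m.qty). SUM over an all-NULL group is NULL.
  1: ids {4, 26, 30} → SUM(m.qty)=229
  2: ids {2, 3, 15, 37, 40} → SUM(m.qty)=657
  3: ids {8, 11, 21, 38, 41} → SUM(m.qty)=626
  4: ids {24} → SUM(m.qty)=167

Zane | 229 ; Raj | 657 ; Pia | 626 ; Vik | 167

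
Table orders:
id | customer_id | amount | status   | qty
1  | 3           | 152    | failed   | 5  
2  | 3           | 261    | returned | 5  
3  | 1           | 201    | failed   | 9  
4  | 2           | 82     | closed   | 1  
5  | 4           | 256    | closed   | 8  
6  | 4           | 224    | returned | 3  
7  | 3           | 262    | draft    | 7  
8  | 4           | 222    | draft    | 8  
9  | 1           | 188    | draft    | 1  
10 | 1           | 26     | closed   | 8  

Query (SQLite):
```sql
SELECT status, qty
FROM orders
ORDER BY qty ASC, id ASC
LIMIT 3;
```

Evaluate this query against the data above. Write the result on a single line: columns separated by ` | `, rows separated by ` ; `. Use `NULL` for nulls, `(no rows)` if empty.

Sort by qty asc, tiebreak id asc: (1, id=4), (1, id=9), (3, id=6), (5, id=1), (5, id=2), (7, id=7) …. Take first 3.

closed | 1 ; draft | 1 ; returned | 3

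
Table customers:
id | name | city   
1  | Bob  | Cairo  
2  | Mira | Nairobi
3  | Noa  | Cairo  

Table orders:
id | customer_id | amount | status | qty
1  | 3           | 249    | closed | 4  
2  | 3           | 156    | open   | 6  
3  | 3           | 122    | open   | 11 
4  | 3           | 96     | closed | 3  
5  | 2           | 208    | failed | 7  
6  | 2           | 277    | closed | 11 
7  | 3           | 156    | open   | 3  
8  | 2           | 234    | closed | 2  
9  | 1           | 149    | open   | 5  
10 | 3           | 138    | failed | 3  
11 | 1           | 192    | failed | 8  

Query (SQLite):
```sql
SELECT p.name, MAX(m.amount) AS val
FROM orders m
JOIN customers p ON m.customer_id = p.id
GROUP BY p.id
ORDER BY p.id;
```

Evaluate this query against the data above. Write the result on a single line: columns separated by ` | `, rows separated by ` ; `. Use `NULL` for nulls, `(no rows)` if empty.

Join each orders row to its customers via customer_id.
Group joined rows by customers.id; compute MAX(m.amount) per group.
  1: ids {9, 11} → MAX(m.amount)=192
  2: ids {5, 6, 8} → MAX(m.amount)=277
  3: ids {1, 2, 3, 4, 7, 10} → MAX(m.amount)=249

Bob | 192 ; Mira | 277 ; Noa | 249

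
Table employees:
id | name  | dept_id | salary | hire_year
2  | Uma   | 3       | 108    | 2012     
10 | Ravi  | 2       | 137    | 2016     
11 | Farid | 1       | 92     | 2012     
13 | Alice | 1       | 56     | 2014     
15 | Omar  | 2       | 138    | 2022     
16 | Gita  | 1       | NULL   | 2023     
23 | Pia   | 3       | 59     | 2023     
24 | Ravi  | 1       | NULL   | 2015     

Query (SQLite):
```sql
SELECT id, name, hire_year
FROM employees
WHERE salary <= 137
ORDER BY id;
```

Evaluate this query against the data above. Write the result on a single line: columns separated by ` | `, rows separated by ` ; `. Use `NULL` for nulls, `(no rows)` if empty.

salary <= 137: ids {2, 10, 11, 13, 23}

2 | Uma | 2012 ; 10 | Ravi | 2016 ; 11 | Farid | 2012 ; 13 | Alice | 2014 ; 23 | Pia | 2023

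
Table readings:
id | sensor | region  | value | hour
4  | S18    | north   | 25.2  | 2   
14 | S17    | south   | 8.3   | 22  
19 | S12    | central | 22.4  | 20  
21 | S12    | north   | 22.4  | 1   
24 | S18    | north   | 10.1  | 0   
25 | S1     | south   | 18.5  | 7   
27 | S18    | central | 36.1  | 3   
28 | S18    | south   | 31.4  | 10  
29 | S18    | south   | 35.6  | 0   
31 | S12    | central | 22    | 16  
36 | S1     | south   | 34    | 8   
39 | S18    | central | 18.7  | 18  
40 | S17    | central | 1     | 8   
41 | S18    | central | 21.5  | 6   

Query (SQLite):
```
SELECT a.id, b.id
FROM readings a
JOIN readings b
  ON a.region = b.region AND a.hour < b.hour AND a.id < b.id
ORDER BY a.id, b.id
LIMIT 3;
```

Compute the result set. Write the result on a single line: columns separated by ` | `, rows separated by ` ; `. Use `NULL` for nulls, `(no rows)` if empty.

25 | 28 ; 25 | 36 ; 27 | 31

Pairs (a,b) with same region, a.hour < b.hour, a.id < b.id.
region groups: central:{19,27,31,39,40,41} north:{4,21,24} south:{14,25,28,29,36}
Ordered by (a.id, b.id); first 3.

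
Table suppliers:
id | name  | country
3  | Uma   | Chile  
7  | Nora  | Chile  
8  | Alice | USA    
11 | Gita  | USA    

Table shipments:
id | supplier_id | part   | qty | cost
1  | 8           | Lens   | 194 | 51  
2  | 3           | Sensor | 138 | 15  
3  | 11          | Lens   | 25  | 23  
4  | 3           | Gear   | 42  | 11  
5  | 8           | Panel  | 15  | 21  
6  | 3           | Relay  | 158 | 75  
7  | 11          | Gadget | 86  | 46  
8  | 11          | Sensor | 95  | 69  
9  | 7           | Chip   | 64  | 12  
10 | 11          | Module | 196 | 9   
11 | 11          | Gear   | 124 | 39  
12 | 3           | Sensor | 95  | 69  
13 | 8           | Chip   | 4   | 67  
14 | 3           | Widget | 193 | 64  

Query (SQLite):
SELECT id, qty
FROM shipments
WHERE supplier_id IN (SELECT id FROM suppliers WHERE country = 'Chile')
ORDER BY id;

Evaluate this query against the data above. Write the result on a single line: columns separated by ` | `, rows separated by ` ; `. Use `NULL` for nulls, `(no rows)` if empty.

2 | 138 ; 4 | 42 ; 6 | 158 ; 9 | 64 ; 12 | 95 ; 14 | 193

Inner query: suppliers.id where country = 'Chile'.
Outer: keep shipments rows whose supplier_id is in that set.
Inner query → {3, 7}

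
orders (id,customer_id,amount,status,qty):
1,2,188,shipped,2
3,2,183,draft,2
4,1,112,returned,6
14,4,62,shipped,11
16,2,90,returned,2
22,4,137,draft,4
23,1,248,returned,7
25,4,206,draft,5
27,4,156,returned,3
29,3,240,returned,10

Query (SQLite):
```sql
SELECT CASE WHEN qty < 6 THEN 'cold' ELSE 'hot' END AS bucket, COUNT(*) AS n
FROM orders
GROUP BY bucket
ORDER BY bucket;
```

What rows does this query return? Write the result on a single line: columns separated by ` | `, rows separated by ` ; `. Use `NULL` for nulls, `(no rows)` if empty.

cold | 6 ; hot | 4

Bucket rows by qty < 6 → 'cold' else 'hot'; count each bucket.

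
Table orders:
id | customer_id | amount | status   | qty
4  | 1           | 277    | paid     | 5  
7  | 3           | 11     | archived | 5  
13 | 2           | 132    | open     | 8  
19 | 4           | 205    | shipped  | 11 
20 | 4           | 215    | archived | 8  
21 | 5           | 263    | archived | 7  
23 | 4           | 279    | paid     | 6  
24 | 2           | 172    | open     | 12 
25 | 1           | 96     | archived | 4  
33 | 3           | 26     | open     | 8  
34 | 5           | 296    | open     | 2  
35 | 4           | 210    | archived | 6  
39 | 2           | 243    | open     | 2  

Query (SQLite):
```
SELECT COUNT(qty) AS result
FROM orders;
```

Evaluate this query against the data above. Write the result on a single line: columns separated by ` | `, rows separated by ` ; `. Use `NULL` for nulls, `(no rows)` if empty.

13

All qty values: [5, 5, 8, 11, 8, 7, 6, 12, 4, 8, 2, 6, 2].
COUNT(qty) counts non-NULL values → 13.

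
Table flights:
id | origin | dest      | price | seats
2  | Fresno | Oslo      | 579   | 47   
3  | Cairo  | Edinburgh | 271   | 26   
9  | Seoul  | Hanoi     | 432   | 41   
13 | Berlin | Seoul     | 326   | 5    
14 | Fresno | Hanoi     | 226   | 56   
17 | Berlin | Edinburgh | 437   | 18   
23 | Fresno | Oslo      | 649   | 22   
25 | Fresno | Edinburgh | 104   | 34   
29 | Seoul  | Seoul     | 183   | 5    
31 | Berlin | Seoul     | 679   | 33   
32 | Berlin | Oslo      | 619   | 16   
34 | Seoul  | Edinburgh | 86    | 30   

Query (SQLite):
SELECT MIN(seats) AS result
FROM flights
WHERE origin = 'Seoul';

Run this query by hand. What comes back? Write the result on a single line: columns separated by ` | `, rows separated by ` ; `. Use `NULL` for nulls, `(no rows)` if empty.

5

Rows where origin='Seoul' → seats values: [41, 5, 30].
MIN of non-NULL values = 5.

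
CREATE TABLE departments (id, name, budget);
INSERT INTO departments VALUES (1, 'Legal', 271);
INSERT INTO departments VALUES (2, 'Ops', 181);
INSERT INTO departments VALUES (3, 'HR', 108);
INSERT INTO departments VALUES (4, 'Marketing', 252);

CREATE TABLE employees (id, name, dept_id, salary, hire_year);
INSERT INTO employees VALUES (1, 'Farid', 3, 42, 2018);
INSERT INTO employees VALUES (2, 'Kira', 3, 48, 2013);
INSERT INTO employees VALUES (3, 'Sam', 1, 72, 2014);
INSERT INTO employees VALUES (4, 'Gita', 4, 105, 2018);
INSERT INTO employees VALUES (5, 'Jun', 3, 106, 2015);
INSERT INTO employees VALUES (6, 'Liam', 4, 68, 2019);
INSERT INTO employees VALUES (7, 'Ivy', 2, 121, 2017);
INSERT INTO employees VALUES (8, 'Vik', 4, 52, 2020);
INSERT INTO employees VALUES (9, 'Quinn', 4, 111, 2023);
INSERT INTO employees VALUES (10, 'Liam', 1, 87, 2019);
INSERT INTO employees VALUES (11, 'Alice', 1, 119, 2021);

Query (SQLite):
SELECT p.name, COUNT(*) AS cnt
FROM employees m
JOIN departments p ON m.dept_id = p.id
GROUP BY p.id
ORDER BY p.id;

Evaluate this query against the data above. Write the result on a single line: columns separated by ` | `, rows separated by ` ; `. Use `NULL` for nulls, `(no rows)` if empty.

Join each employees row to its departments via dept_id.
Group joined rows by departments.id; compute COUNT(*) per group.
  1: ids {3, 10, 11} → COUNT(*)=3
  2: ids {7} → COUNT(*)=1
  3: ids {1, 2, 5} → COUNT(*)=3
  4: ids {4, 6, 8, 9} → COUNT(*)=4

Legal | 3 ; Ops | 1 ; HR | 3 ; Marketing | 4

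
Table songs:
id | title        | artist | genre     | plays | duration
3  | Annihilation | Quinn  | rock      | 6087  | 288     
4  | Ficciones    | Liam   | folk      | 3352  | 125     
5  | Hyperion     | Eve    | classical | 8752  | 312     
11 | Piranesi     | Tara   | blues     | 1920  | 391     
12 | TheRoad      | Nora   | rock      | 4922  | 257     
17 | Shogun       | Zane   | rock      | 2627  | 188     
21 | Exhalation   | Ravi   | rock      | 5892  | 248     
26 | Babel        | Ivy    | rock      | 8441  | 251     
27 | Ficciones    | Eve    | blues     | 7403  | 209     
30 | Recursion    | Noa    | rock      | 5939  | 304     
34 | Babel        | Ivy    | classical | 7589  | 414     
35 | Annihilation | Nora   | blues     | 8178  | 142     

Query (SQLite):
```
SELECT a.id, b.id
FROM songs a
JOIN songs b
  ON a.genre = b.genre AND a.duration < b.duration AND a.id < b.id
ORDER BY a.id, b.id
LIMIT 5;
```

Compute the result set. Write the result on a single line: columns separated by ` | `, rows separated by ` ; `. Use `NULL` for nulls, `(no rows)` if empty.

Pairs (a,b) with same genre, a.duration < b.duration, a.id < b.id.
genre groups: blues:{11,27,35} classical:{5,34} folk:{4} rock:{3,12,17,21,26,30}
Ordered by (a.id, b.id); first 5.

3 | 30 ; 5 | 34 ; 12 | 30 ; 17 | 21 ; 17 | 26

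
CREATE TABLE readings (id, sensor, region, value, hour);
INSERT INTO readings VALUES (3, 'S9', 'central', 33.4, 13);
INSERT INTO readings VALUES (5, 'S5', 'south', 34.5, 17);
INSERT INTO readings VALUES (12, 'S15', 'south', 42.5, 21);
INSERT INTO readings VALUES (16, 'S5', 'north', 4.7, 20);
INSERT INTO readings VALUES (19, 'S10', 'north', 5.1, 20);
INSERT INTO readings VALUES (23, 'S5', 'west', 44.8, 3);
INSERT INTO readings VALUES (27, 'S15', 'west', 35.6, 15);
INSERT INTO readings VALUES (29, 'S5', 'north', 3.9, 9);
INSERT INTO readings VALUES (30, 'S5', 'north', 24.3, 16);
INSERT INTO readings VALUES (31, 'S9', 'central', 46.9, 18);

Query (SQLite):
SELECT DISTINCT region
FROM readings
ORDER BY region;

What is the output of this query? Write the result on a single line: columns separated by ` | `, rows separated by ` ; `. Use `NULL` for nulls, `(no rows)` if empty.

Collect distinct region values from readings.

central ; north ; south ; west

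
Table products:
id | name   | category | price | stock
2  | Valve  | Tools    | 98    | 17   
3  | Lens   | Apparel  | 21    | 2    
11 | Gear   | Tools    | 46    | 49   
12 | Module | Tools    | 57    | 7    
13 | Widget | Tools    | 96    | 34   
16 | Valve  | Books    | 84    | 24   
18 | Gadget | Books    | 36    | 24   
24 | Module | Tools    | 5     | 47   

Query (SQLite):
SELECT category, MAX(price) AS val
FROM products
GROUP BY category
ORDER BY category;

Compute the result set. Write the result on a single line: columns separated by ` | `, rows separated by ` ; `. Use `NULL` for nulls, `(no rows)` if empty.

Partition products by category; compute MAX(price) within each group.
  Apparel: ids {3} → MAX(price)=21
  Books: ids {16, 18} → MAX(price)=84
  Tools: ids {2, 11, 12, 13, 24} → MAX(price)=98

Apparel | 21 ; Books | 84 ; Tools | 98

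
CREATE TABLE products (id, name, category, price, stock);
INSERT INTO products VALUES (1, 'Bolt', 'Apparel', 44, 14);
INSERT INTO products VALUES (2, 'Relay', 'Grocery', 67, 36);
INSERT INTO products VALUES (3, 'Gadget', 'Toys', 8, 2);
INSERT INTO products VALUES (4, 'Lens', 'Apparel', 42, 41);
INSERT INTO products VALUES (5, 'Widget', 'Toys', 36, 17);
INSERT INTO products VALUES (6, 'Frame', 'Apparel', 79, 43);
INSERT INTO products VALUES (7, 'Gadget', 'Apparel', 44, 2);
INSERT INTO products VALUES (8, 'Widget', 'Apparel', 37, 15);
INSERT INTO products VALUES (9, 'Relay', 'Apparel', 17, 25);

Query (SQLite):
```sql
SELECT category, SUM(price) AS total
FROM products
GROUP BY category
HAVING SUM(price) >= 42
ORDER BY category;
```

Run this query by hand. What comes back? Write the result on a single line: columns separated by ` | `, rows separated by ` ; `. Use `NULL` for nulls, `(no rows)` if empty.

Apparel | 263 ; Grocery | 67 ; Toys | 44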